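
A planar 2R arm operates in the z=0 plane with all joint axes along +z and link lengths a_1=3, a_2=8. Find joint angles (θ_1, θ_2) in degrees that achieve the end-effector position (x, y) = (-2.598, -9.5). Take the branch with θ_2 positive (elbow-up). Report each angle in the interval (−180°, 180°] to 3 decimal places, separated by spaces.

cos θ_2 = (96.9996−3²−8²)/(2·3·8) = 0.5000; θ_2 = 60.0005° (elbow-up)
β = atan2(-9.5000,-2.5980) = -105.2949°; ψ = atan2(6.9282,6.9999) = 44.7051°
θ_1 = β − ψ = -150.0000°

-150.000 60.001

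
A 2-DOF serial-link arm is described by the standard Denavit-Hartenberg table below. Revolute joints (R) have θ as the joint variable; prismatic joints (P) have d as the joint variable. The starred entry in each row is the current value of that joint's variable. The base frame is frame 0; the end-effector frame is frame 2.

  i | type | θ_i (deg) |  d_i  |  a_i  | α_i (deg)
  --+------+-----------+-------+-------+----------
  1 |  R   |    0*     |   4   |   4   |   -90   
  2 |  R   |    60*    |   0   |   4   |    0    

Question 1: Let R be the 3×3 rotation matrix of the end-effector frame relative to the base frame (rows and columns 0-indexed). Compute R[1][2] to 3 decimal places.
1.000

End-effector z-axis (col 2 of R) = (0.0000,1.0000,0.0000)
R[1][2] = 1.0000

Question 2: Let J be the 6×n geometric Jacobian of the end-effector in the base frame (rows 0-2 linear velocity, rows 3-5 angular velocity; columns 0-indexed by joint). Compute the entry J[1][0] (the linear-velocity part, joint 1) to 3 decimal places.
6.000

axis z_0 = ẑ; lever o_n−o_0 = (6.0000,0.0000,0.5359)
cross product → J_v[:, 0] = (-0.0000,6.0000,0.0000)
J_ω[:, 0] = z_0
entry J[1][0] = 6.0000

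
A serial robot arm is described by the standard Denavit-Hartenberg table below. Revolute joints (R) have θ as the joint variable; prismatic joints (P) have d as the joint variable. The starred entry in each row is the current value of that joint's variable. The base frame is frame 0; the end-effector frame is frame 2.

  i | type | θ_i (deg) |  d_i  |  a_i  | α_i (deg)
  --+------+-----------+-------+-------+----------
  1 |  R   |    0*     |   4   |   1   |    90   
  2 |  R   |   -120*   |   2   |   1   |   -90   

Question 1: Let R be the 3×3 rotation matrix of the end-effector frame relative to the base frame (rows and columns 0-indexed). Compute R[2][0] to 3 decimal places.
End-effector x-axis (col 0 of R) = (-0.5000,-0.0000,-0.8660)
R[2][0] = -0.8660

-0.866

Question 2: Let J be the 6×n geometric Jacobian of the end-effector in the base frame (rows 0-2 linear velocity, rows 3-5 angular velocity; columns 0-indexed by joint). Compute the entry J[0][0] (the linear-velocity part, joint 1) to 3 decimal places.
2.000

axis z_0 = ẑ; lever o_n−o_0 = (0.5000,-2.0000,3.1340)
cross product → J_v[:, 0] = (2.0000,0.5000,-0.0000)
J_ω[:, 0] = z_0
entry J[0][0] = 2.0000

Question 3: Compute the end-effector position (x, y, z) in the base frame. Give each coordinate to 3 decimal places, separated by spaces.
0.500 -2.000 3.134

after link 1: o_1 = (1.0000, 0.0000, 4.0000)
after link 2: o_2 = (0.5000, -2.0000, 3.1340)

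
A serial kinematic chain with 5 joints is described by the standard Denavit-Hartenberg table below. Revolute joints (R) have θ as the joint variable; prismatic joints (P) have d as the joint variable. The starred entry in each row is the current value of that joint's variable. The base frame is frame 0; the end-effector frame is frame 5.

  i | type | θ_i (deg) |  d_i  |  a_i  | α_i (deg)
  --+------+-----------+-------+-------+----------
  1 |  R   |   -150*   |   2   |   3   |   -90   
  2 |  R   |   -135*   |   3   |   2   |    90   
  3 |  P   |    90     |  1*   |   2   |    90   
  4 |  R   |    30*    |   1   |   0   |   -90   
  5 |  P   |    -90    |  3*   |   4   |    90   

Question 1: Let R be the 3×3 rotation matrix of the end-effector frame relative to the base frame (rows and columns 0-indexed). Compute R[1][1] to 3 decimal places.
End-effector y-axis (col 1 of R) = (0.2803,0.7392,-0.6124)
R[1][1] = 0.7392

0.739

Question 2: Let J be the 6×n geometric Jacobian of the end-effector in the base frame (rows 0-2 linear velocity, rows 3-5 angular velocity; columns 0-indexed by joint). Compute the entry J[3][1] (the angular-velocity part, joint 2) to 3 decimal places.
0.500

axis z_1 = (0.5000,-0.8660,0.0000); lever o_n−o_1 = (8.2400,0.7159,2.4055)
cross product → J_v[:, 1] = (-2.0832,-1.2028,7.4940)
J_ω[:, 1] = z_1
entry J[3][1] = 0.5000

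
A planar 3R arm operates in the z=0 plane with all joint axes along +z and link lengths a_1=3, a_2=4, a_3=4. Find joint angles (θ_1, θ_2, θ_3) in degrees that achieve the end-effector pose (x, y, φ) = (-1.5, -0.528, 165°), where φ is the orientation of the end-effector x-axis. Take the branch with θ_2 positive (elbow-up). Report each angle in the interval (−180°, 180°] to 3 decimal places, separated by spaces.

-120.003 134.995 150.008

wrist centre = target − a_3·(cos φ, sin φ) = (2.3637, -1.5633)
cos θ_2 = (8.0309−3²−4²)/(2·3·4) = -0.7070; θ_2 = 134.9950° (elbow-up)
β = atan2(-1.5633,2.3637) = -33.4793°; ψ = atan2(2.8287,0.1718) = 86.5240°
θ_1 = β − ψ = -120.0033°
θ_3 = φ − θ_1 − θ_2 = 150.0084° (wrapped to (-180°,180°])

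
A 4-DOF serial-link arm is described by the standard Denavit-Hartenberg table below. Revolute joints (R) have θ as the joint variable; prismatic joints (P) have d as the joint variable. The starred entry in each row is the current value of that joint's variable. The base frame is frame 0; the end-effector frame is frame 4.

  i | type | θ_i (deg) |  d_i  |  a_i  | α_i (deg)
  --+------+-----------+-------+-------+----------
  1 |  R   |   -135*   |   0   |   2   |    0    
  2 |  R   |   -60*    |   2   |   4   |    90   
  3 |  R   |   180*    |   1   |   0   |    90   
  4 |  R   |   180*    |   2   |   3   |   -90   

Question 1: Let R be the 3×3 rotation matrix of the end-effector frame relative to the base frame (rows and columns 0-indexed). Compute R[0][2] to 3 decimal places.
-0.259

End-effector z-axis (col 2 of R) = (-0.2588,-0.9659,0.0000)
R[0][2] = -0.2588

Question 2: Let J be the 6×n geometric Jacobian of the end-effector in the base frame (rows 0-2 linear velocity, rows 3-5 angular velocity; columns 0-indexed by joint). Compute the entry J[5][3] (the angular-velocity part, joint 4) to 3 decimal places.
1.000

axis z_3 = (-0.0000,0.0000,1.0000); lever o_n−o_3 = (-2.8978,0.7765,2.0000)
cross product → J_v[:, 3] = (-0.7765,-2.8978,-0.0000)
J_ω[:, 3] = z_3
entry J[5][3] = 1.0000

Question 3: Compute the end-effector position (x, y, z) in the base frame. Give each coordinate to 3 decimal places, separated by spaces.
-7.917 1.363 4.000

after link 1: o_1 = (-1.4142, -1.4142, 0.0000)
after link 2: o_2 = (-5.2779, -0.3789, 2.0000)
after link 3: o_3 = (-5.0191, 0.5870, 2.0000)
after link 4: o_4 = (-7.9169, 1.3634, 4.0000)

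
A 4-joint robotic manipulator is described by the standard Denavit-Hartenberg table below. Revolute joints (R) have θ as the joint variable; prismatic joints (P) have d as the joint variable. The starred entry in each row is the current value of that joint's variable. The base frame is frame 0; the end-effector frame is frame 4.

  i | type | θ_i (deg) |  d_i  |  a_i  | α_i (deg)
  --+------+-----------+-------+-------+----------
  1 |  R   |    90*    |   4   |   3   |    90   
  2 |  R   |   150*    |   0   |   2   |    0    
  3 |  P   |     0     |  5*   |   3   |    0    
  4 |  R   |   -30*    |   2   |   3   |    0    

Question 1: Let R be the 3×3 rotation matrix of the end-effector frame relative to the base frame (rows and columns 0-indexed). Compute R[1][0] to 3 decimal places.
End-effector x-axis (col 0 of R) = (-0.0000,-0.5000,0.8660)
R[1][0] = -0.5000

-0.500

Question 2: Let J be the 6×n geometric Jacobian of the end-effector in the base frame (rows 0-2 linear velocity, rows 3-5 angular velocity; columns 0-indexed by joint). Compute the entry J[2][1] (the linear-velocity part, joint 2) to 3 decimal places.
axis z_1 = (1.0000,-0.0000,0.0000); lever o_n−o_1 = (7.0000,-5.8301,5.0981)
cross product → J_v[:, 1] = (0.0000,-5.0981,-5.8301)
J_ω[:, 1] = z_1
entry J[2][1] = -5.8301

-5.830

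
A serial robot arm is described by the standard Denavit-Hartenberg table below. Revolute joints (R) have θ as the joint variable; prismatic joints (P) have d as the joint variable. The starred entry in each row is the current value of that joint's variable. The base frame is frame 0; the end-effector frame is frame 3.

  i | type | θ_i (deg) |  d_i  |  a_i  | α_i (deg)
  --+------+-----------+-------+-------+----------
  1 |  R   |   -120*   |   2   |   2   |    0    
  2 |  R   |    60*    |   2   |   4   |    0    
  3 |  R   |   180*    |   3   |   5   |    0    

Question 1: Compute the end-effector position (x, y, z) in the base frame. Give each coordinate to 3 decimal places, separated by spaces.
-1.500 -0.866 7.000

after link 1: o_1 = (-1.0000, -1.7321, 2.0000)
after link 2: o_2 = (1.0000, -5.1962, 4.0000)
after link 3: o_3 = (-1.5000, -0.8660, 7.0000)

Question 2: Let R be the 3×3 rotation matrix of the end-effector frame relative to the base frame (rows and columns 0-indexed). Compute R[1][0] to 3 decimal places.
0.866

End-effector x-axis (col 0 of R) = (-0.5000,0.8660,0.0000)
R[1][0] = 0.8660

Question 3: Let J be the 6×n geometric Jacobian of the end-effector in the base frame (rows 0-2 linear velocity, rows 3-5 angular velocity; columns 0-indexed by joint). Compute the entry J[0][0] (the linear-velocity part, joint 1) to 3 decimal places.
axis z_0 = ẑ; lever o_n−o_0 = (-1.5000,-0.8660,7.0000)
cross product → J_v[:, 0] = (0.8660,-1.5000,0.0000)
J_ω[:, 0] = z_0
entry J[0][0] = 0.8660

0.866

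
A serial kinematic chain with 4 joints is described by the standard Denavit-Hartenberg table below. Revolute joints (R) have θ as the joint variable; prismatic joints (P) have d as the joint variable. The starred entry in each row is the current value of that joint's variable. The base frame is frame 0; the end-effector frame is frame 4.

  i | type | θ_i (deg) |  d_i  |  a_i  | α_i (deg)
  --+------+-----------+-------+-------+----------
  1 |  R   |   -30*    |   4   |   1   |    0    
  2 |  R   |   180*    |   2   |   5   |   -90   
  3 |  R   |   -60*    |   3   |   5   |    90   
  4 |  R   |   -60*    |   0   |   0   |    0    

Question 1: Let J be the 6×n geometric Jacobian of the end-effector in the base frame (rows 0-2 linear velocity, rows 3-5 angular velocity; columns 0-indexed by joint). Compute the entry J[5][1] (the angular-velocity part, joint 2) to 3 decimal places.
1.000

axis z_1 = (0.0000,0.0000,1.0000); lever o_n−o_1 = (-7.9952,1.1519,6.3301)
cross product → J_v[:, 1] = (-1.1519,-7.9952,0.0000)
J_ω[:, 1] = z_1
entry J[5][1] = 1.0000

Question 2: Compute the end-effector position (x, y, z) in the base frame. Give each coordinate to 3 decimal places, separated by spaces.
-7.129 0.652 10.330

after link 1: o_1 = (0.8660, -0.5000, 4.0000)
after link 2: o_2 = (-3.4641, 2.0000, 6.0000)
after link 3: o_3 = (-7.1292, 0.6519, 10.3301)
after link 4: o_4 = (-7.1292, 0.6519, 10.3301)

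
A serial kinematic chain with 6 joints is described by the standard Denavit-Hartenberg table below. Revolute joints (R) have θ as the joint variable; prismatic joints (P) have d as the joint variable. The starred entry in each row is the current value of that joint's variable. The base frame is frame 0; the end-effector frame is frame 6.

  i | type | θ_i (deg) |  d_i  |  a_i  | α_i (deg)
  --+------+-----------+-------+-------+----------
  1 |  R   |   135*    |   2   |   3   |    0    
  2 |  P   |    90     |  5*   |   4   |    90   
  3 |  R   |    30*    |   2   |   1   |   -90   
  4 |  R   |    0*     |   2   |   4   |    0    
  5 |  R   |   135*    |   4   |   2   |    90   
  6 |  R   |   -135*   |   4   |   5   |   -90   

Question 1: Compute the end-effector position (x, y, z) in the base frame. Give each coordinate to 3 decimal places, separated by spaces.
-9.719 -5.113 13.591

after link 1: o_1 = (-2.1213, 2.1213, 2.0000)
after link 2: o_2 = (-4.9497, -0.7071, 7.0000)
after link 3: o_3 = (-6.9763, 0.0947, 7.5000)
after link 4: o_4 = (-8.7187, -1.6476, 11.2321)
after link 5: o_5 = (-5.4385, -0.3674, 13.9890)
after link 6: o_6 = (-9.7192, -5.1126, 13.5914)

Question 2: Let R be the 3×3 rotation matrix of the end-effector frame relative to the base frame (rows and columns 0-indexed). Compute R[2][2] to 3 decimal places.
End-effector z-axis (col 2 of R) = (0.4097,-0.2974,-0.8624)
R[2][2] = -0.8624

-0.862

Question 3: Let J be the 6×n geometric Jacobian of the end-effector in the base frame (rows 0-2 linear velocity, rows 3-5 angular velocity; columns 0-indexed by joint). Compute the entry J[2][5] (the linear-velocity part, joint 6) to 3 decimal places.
-4.312

axis z_5 = (0.0670,-0.9330,0.3536); lever o_n−o_5 = (-4.2807,-4.7452,-0.3976)
cross product → J_v[:, 5] = (2.0487,-1.4868,-4.3119)
J_ω[:, 5] = z_5
entry J[2][5] = -4.3119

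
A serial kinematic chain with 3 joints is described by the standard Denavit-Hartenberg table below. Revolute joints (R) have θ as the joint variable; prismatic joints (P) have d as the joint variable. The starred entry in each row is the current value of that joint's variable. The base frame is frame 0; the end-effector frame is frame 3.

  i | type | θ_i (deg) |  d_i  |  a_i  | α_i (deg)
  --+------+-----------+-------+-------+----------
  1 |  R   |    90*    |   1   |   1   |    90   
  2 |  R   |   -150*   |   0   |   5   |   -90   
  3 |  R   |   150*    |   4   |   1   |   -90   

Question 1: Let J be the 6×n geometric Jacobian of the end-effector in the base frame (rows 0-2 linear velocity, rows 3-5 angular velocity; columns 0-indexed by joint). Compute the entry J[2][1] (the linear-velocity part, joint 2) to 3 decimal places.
axis z_1 = (1.0000,-0.0000,0.0000); lever o_n−o_1 = (-0.5000,-1.5801,-5.5311)
cross product → J_v[:, 1] = (0.0000,5.5311,-1.5801)
J_ω[:, 1] = z_1
entry J[2][1] = -1.5801

-1.580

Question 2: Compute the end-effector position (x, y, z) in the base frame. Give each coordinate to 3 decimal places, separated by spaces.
-0.500 -0.580 -4.531

after link 1: o_1 = (0.0000, 1.0000, 1.0000)
after link 2: o_2 = (-0.0000, -3.3301, -1.5000)
after link 3: o_3 = (-0.5000, -0.5801, -4.5311)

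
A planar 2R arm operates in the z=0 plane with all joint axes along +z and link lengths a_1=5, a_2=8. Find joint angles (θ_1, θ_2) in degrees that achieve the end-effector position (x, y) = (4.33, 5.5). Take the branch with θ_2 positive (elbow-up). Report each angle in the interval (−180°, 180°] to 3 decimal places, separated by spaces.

cos θ_2 = (48.9989−5²−8²)/(2·5·8) = -0.5000; θ_2 = 120.0009° (elbow-up)
β = atan2(5.5000,4.3300) = 51.7876°; ψ = atan2(6.9281,0.9999) = 81.7876°
θ_1 = β − ψ = -30.0000°

-30.000 120.001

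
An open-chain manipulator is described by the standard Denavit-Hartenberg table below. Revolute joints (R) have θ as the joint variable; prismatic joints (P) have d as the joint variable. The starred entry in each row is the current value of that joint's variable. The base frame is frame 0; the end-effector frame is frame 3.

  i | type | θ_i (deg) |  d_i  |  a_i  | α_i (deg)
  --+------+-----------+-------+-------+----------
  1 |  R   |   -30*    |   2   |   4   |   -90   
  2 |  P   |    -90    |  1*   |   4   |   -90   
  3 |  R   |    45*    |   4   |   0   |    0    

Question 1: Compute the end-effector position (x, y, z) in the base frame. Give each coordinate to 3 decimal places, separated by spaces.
after link 1: o_1 = (3.4641, -2.0000, 2.0000)
after link 2: o_2 = (3.9641, -1.1340, 6.0000)
after link 3: o_3 = (7.4282, -3.1340, 6.0000)

7.428 -3.134 6.000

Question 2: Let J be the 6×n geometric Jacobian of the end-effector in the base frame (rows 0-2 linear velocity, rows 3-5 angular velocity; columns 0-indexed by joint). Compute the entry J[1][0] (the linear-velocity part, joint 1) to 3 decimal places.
axis z_0 = ẑ; lever o_n−o_0 = (7.4282,-3.1340,6.0000)
cross product → J_v[:, 0] = (3.1340,7.4282,-0.0000)
J_ω[:, 0] = z_0
entry J[1][0] = 7.4282

7.428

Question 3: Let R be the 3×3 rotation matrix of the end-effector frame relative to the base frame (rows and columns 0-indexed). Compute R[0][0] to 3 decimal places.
End-effector x-axis (col 0 of R) = (-0.3536,-0.6124,0.7071)
R[0][0] = -0.3536

-0.354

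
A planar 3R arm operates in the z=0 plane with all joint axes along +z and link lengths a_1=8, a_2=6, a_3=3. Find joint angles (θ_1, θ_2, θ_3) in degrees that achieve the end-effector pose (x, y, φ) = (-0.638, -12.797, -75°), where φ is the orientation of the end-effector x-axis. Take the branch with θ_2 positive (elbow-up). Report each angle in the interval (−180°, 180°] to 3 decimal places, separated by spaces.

-135.003 90.003 -30.000

wrist centre = target − a_3·(cos φ, sin φ) = (-1.4145, -9.8992)
cos θ_2 = (99.9953−8²−6²)/(2·8·6) = -0.0000; θ_2 = 90.0028° (elbow-up)
β = atan2(-9.8992,-1.4145) = -98.1317°; ψ = atan2(6.0000,7.9997) = 36.8709°
θ_1 = β − ψ = -135.0026°
θ_3 = φ − θ_1 − θ_2 = -30.0002° (wrapped to (-180°,180°])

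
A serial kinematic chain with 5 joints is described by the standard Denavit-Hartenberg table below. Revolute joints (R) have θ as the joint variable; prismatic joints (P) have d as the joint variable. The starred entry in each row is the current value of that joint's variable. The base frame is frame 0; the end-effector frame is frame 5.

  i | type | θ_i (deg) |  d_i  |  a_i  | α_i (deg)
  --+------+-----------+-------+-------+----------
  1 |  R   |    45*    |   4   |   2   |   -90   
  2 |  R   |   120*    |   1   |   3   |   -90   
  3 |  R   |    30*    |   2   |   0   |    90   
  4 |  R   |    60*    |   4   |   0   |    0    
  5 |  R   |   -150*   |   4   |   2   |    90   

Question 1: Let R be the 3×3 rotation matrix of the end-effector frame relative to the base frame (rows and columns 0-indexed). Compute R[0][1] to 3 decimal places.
-0.789

End-effector y-axis (col 1 of R) = (-0.7891,0.4356,-0.4330)
R[0][1] = -0.7891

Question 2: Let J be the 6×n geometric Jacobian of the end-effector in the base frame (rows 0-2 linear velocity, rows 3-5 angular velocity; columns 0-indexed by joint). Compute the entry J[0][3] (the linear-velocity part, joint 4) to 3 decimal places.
0.095

axis z_3 = (-0.7891,0.4356,-0.4330); lever o_n−o_3 = (-5.0884,4.7095,-4.4641)
cross product → J_v[:, 3] = (0.0947,-1.3195,-1.5000)
J_ω[:, 3] = z_3
entry J[0][3] = 0.0947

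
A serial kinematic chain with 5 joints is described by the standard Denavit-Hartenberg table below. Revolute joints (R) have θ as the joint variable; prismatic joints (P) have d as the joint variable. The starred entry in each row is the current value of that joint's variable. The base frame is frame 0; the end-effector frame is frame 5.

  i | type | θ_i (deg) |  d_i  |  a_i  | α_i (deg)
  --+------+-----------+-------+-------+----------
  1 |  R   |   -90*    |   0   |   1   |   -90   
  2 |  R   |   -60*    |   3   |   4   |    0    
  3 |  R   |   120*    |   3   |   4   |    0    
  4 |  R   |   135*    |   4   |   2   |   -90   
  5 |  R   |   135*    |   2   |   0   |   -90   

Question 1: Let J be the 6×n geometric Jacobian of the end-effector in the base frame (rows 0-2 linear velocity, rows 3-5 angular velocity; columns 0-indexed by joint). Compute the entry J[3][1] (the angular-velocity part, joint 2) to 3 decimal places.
1.000

axis z_1 = (1.0000,0.0000,0.0000); lever o_n−o_1 = (10.0000,-2.5858,2.4495)
cross product → J_v[:, 1] = (0.0000,-2.4495,-2.5858)
J_ω[:, 1] = z_1
entry J[3][1] = 1.0000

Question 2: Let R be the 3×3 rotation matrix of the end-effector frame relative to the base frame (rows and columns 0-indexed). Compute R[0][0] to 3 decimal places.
End-effector x-axis (col 0 of R) = (-0.7071,-0.6830,-0.1830)
R[0][0] = -0.7071

-0.707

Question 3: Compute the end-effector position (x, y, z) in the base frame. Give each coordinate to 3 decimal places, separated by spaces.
after link 1: o_1 = (0.0000, -1.0000, 0.0000)
after link 2: o_2 = (3.0000, -3.0000, 3.4641)
after link 3: o_3 = (6.0000, -5.0000, 0.0000)
after link 4: o_4 = (10.0000, -3.0681, 0.5176)
after link 5: o_5 = (10.0000, -3.5858, 2.4495)

10.000 -3.586 2.449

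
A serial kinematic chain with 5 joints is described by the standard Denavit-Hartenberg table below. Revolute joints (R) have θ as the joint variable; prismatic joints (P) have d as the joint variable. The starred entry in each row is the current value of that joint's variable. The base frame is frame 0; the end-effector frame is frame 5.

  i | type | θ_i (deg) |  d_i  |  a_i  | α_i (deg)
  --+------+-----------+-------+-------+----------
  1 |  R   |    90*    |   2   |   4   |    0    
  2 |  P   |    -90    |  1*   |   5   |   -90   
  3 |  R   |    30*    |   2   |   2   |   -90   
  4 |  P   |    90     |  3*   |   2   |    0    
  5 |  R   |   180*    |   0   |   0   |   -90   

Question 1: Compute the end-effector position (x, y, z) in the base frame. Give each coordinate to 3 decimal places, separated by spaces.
after link 1: o_1 = (0.0000, 4.0000, 2.0000)
after link 2: o_2 = (5.0000, 4.0000, 3.0000)
after link 3: o_3 = (6.7321, 6.0000, 2.0000)
after link 4: o_4 = (5.2321, 4.0000, -0.5981)
after link 5: o_5 = (5.2321, 4.0000, -0.5981)

5.232 4.000 -0.598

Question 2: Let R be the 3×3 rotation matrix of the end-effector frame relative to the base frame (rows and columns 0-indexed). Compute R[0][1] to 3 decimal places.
0.500

End-effector y-axis (col 1 of R) = (0.5000,-0.0000,0.8660)
R[0][1] = 0.5000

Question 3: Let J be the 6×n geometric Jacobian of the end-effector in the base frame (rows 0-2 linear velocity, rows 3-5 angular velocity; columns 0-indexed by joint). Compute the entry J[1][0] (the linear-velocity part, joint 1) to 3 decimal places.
axis z_0 = ẑ; lever o_n−o_0 = (5.2321,4.0000,-0.5981)
cross product → J_v[:, 0] = (-4.0000,5.2321,0.0000)
J_ω[:, 0] = z_0
entry J[1][0] = 5.2321

5.232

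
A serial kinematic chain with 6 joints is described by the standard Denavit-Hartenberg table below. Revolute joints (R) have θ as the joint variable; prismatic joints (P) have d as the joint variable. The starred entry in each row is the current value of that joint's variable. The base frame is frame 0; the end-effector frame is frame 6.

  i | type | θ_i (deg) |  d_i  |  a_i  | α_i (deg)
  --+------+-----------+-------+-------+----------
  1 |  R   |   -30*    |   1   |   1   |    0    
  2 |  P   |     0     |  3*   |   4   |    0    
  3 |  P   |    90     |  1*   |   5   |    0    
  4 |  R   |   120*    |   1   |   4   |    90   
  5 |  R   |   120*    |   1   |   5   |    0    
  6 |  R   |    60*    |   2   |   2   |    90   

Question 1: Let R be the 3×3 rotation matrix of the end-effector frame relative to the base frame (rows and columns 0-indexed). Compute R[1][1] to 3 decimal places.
End-effector y-axis (col 1 of R) = (0.0000,1.0000,0.0000)
R[1][1] = 1.0000

1.000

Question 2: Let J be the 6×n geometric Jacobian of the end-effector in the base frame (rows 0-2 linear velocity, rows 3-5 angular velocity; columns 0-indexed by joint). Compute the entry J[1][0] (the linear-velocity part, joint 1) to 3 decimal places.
7.330

axis z_0 = ẑ; lever o_n−o_0 = (7.3301,4.8301,10.3301)
cross product → J_v[:, 0] = (-4.8301,7.3301,0.0000)
J_ω[:, 0] = z_0
entry J[1][0] = 7.3301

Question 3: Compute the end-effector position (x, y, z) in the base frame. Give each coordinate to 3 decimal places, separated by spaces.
7.330 4.830 10.330

after link 1: o_1 = (0.8660, -0.5000, 1.0000)
after link 2: o_2 = (4.3301, -2.5000, 4.0000)
after link 3: o_3 = (6.8301, 1.8301, 5.0000)
after link 4: o_4 = (2.8301, 1.8301, 6.0000)
after link 5: o_5 = (5.3301, 2.8301, 10.3301)
after link 6: o_6 = (7.3301, 4.8301, 10.3301)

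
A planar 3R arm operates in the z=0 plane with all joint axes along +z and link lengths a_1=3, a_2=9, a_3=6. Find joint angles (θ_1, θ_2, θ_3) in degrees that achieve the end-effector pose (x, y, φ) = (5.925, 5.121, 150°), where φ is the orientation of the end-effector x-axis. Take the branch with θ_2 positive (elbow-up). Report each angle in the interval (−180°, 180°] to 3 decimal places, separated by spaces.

-23.409 45.008 128.402

wrist centre = target − a_3·(cos φ, sin φ) = (11.1212, 2.1210)
cos θ_2 = (128.1787−3²−9²)/(2·3·9) = 0.7070; θ_2 = 45.0076° (elbow-up)
β = atan2(2.1210,11.1212) = 10.7976°; ψ = atan2(6.3648,9.3631) = 34.2069°
θ_1 = β − ψ = -23.4092°
θ_3 = φ − θ_1 − θ_2 = 128.4016° (wrapped to (-180°,180°])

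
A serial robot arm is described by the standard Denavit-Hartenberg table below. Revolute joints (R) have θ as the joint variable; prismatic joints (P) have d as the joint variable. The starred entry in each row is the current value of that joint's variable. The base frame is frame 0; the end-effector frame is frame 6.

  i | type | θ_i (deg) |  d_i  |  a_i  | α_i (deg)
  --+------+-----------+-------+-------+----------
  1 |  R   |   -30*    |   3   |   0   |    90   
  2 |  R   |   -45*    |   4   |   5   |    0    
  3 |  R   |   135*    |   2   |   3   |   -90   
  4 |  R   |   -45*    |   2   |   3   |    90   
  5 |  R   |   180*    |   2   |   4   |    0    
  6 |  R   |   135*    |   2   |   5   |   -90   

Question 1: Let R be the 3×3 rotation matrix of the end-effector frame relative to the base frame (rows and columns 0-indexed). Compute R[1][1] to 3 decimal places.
0.612

End-effector y-axis (col 1 of R) = (0.3536,0.6124,0.7071)
R[1][1] = 0.6124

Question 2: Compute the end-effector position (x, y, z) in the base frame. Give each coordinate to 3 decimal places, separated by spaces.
-0.919 -11.734 1.429

after link 1: o_1 = (0.0000, 0.0000, 3.0000)
after link 2: o_2 = (1.0619, -5.2319, -0.5355)
after link 3: o_3 = (0.0619, -6.9639, 2.4645)
after link 4: o_4 = (-2.7308, -7.8010, 4.5858)
after link 5: o_5 = (-2.0237, -6.5763, 0.3431)
after link 6: o_6 = (-0.9190, -11.7339, 1.4289)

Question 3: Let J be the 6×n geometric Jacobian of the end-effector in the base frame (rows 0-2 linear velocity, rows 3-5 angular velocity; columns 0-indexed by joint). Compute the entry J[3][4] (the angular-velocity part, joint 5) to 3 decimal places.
axis z_4 = (-0.3536,-0.6124,-0.7071); lever o_n−o_4 = (1.8119,-3.9328,-3.1569)
cross product → J_v[:, 4] = (-0.8478,-2.3973,2.5000)
J_ω[:, 4] = z_4
entry J[3][4] = -0.3536

-0.354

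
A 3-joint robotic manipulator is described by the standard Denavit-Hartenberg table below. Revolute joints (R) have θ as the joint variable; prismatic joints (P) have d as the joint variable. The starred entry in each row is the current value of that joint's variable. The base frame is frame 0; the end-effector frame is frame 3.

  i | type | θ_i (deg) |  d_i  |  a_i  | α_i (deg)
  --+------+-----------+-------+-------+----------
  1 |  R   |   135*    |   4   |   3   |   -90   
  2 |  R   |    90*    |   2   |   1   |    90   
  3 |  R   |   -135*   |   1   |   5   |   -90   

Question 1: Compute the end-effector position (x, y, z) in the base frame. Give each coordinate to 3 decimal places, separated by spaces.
-1.743 3.914 6.536

after link 1: o_1 = (-2.1213, 2.1213, 4.0000)
after link 2: o_2 = (-3.5355, 0.7071, 3.0000)
after link 3: o_3 = (-1.7426, 3.9142, 6.5355)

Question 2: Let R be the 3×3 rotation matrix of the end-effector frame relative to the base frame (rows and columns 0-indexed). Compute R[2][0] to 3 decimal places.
End-effector x-axis (col 0 of R) = (0.5000,0.5000,0.7071)
R[2][0] = 0.7071

0.707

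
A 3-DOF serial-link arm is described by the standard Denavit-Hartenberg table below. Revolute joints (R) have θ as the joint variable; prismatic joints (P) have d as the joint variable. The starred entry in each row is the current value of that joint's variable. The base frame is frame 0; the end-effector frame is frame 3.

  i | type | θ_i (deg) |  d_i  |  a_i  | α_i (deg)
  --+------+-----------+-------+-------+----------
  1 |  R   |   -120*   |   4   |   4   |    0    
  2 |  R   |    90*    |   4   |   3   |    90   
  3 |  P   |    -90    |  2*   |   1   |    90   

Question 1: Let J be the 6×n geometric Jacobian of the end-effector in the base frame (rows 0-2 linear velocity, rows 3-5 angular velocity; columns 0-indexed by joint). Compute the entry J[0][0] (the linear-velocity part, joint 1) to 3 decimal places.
axis z_0 = ẑ; lever o_n−o_0 = (-0.4019,-6.6962,7.0000)
cross product → J_v[:, 0] = (6.6962,-0.4019,0.0000)
J_ω[:, 0] = z_0
entry J[0][0] = 6.6962

6.696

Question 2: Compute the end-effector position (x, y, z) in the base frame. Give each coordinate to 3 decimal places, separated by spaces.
after link 1: o_1 = (-2.0000, -3.4641, 4.0000)
after link 2: o_2 = (0.5981, -4.9641, 8.0000)
after link 3: o_3 = (-0.4019, -6.6962, 7.0000)

-0.402 -6.696 7.000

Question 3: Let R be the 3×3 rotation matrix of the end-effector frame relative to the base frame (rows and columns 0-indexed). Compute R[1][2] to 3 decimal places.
0.500

End-effector z-axis (col 2 of R) = (-0.8660,0.5000,-0.0000)
R[1][2] = 0.5000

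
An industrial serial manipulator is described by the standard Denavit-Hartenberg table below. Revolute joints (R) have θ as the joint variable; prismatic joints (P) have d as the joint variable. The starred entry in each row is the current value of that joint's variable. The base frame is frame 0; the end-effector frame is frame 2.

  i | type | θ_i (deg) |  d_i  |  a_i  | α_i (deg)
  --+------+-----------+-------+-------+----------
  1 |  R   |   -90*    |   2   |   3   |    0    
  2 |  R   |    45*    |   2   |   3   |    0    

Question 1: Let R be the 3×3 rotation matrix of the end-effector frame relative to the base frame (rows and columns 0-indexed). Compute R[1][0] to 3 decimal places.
-0.707

End-effector x-axis (col 0 of R) = (0.7071,-0.7071,0.0000)
R[1][0] = -0.7071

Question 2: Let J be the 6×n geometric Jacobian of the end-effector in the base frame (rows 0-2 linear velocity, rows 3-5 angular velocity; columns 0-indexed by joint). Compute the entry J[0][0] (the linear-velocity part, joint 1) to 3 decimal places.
axis z_0 = ẑ; lever o_n−o_0 = (2.1213,-5.1213,4.0000)
cross product → J_v[:, 0] = (5.1213,2.1213,-0.0000)
J_ω[:, 0] = z_0
entry J[0][0] = 5.1213

5.121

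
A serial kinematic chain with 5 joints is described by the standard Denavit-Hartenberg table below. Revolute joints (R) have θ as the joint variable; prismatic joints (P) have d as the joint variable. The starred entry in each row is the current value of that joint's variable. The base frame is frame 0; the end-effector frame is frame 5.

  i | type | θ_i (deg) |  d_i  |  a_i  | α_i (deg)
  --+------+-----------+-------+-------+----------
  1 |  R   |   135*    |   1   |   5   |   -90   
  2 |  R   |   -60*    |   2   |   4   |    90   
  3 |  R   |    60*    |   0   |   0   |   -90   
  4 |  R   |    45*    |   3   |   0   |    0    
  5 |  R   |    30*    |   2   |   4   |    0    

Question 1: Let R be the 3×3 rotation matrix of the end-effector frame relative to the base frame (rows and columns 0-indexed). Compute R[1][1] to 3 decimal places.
0.579

End-effector y-axis (col 1 of R) = (0.6038,0.5792,-0.5477)
R[1][1] = 0.5792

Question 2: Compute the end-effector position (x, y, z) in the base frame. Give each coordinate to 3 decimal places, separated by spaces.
-9.784 2.152 -0.769

after link 1: o_1 = (-3.5355, 3.5355, 1.0000)
after link 2: o_2 = (-6.3640, 3.5355, 4.4641)
after link 3: o_3 = (-6.3640, 3.5355, 4.4641)
after link 4: o_4 = (-6.5061, 1.5563, 2.2141)
after link 5: o_5 = (-9.7838, 2.1519, -0.7695)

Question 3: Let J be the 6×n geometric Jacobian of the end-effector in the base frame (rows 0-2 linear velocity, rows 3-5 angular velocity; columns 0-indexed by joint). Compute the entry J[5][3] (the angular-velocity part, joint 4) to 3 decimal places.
axis z_3 = (-0.0474,-0.6597,-0.7500); lever o_n−o_3 = (-3.4198,-1.3836,-5.2336)
cross product → J_v[:, 3] = (2.4151,2.3170,-2.1907)
J_ω[:, 3] = z_3
entry J[5][3] = -0.7500

-0.750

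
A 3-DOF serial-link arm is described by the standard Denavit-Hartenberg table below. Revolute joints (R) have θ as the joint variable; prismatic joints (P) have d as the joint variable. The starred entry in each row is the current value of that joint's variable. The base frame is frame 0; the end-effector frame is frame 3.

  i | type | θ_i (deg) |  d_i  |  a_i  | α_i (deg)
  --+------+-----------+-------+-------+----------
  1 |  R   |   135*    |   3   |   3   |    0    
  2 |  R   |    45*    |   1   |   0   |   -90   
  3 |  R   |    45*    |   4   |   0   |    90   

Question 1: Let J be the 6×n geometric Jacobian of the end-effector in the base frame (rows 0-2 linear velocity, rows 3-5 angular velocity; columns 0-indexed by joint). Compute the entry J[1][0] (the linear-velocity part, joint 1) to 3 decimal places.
axis z_0 = ẑ; lever o_n−o_0 = (-2.1213,-1.8787,4.0000)
cross product → J_v[:, 0] = (1.8787,-2.1213,0.0000)
J_ω[:, 0] = z_0
entry J[1][0] = -2.1213

-2.121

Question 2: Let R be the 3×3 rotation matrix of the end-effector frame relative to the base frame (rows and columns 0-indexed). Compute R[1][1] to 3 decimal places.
-1.000

End-effector y-axis (col 1 of R) = (-0.0000,-1.0000,0.0000)
R[1][1] = -1.0000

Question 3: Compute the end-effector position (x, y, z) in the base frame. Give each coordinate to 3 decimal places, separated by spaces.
-2.121 -1.879 4.000

after link 1: o_1 = (-2.1213, 2.1213, 3.0000)
after link 2: o_2 = (-2.1213, 2.1213, 4.0000)
after link 3: o_3 = (-2.1213, -1.8787, 4.0000)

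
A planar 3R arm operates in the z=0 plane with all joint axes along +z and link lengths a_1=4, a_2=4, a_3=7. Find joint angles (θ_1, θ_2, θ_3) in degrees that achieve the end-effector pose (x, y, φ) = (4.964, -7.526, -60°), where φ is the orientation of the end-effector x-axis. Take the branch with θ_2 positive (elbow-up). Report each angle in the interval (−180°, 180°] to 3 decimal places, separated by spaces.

wrist centre = target − a_3·(cos φ, sin φ) = (1.4640, -1.4638)
cos θ_2 = (4.2861−4²−4²)/(2·4·4) = -0.8661; θ_2 = 150.0040° (elbow-up)
β = atan2(-1.4638,1.4640) = -44.9965°; ψ = atan2(1.9998,0.5358) = 75.0020°
θ_1 = β − ψ = -119.9985°
θ_3 = φ − θ_1 − θ_2 = -90.0055° (wrapped to (-180°,180°])

-119.999 150.004 -90.005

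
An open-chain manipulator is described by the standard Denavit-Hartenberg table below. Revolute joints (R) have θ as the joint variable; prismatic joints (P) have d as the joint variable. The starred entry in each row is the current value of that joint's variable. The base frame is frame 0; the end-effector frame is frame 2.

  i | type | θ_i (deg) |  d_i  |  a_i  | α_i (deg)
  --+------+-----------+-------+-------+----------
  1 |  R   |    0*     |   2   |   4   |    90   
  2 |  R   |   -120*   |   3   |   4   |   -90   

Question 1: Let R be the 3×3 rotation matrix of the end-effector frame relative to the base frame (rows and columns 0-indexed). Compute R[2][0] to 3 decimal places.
End-effector x-axis (col 0 of R) = (-0.5000,-0.0000,-0.8660)
R[2][0] = -0.8660

-0.866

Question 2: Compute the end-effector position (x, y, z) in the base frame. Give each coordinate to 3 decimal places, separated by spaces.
after link 1: o_1 = (4.0000, 0.0000, 2.0000)
after link 2: o_2 = (2.0000, -3.0000, -1.4641)

2.000 -3.000 -1.464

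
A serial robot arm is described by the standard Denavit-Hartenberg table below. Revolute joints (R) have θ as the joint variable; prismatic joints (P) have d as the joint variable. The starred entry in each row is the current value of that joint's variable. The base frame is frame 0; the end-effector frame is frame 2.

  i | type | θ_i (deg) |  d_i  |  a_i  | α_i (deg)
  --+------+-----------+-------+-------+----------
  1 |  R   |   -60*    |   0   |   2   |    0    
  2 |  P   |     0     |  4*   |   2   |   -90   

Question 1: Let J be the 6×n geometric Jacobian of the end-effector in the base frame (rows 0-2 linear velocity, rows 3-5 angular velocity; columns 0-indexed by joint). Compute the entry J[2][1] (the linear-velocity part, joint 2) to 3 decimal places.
1.000

prismatic axis z_1 = (0.0000,0.0000,1.0000)
J_v[:, 1] = z_1; J_ω[:, 1] = (0,0,0)
entry J[2][1] = 1.0000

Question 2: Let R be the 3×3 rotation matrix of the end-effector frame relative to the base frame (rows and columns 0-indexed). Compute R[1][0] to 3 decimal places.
End-effector x-axis (col 0 of R) = (0.5000,-0.8660,0.0000)
R[1][0] = -0.8660

-0.866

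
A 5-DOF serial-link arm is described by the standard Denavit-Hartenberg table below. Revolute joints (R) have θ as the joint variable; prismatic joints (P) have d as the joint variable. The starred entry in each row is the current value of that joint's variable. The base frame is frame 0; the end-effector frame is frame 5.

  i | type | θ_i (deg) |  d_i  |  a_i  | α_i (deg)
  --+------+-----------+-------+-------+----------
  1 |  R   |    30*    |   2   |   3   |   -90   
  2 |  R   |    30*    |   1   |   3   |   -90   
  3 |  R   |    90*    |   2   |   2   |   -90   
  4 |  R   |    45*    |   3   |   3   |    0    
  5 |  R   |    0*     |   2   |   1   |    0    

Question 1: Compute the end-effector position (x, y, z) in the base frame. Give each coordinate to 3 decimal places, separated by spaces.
3.371 -2.474 3.717

after link 1: o_1 = (2.5981, 1.5000, 2.0000)
after link 2: o_2 = (4.3481, 3.6651, 0.5000)
after link 3: o_3 = (4.4821, 1.4330, -1.2321)
after link 4: o_4 = (4.2113, -1.1728, 2.1051)
after link 5: o_5 = (3.3710, -2.4744, 3.7174)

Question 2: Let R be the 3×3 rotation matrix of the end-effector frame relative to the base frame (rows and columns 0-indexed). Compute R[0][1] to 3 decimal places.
End-effector y-axis (col 1 of R) = (-0.0474,0.7891,0.6124)
R[0][1] = -0.0474

-0.047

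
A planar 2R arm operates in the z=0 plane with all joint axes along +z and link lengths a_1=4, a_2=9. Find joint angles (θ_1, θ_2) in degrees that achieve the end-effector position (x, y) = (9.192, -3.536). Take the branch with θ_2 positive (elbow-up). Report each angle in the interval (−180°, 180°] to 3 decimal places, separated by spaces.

-87.081 90.003

cos θ_2 = (96.9962−4²−9²)/(2·4·9) = -0.0001; θ_2 = 90.0031° (elbow-up)
β = atan2(-3.5360,9.1920) = -21.0409°; ψ = atan2(9.0000,3.9995) = 66.0401°
θ_1 = β − ψ = -87.0809°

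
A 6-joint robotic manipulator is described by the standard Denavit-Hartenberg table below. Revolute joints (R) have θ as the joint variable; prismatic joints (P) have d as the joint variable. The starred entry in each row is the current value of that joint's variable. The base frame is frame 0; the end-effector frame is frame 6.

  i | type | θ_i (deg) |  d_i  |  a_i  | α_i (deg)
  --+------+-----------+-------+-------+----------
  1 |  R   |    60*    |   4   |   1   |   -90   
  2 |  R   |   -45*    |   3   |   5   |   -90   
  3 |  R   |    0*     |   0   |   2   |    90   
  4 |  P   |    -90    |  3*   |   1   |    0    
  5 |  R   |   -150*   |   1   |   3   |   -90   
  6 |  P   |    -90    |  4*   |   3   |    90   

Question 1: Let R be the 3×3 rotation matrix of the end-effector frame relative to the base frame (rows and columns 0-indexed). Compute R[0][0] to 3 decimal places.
End-effector x-axis (col 0 of R) = (-0.8660,0.5000,0.0000)
R[0][0] = -0.8660

-0.866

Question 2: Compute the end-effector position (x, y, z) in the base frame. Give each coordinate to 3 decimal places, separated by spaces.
-7.583 6.867 5.724

after link 1: o_1 = (0.5000, 0.8660, 4.0000)
after link 2: o_2 = (-0.3303, 5.4279, 7.5355)
after link 3: o_3 = (0.3768, 6.6526, 8.9497)
after link 4: o_4 = (-2.5748, 7.5403, 9.6569)
after link 5: o_5 = (-3.0526, 8.7127, 6.7591)
after link 6: o_6 = (-7.5826, 6.8666, 5.7238)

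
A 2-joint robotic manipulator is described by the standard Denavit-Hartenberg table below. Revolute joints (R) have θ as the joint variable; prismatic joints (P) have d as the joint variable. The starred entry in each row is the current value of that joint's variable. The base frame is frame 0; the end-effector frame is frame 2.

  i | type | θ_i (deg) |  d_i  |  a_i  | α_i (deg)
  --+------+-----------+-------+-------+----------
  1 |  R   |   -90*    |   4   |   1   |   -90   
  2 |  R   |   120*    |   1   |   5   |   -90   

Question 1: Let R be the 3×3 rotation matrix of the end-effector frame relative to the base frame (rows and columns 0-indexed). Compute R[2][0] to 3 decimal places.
-0.866

End-effector x-axis (col 0 of R) = (0.0000,0.5000,-0.8660)
R[2][0] = -0.8660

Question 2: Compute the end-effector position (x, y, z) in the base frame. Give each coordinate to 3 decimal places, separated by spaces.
after link 1: o_1 = (0.0000, -1.0000, 4.0000)
after link 2: o_2 = (1.0000, 1.5000, -0.3301)

1.000 1.500 -0.330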